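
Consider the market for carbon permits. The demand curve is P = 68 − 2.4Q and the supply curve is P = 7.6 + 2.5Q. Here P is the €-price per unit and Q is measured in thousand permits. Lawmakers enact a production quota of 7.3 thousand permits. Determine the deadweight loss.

Competitive equilibrium: 68 − 2.4Q = 7.6 + 2.5Q → Q* = 12.3265, P* = 38.4163.
At Q = 7.3: demand price = 68 − 2.4·7.3 = 50.48; supply price = 7.6 + 2.5·7.3 = 25.85.
ΔQ = 12.3265 − 7.3 = 5.0265; wedge = 50.48 − 25.85 = 24.63.
Welfare loss = ½ × 5.0265 × 24.63 = €61.90 thousand.

€61.90 thousand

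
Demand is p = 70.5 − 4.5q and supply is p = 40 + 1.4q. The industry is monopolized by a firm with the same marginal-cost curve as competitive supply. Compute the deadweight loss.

14.76

Competitive equilibrium: 70.5 − 4.5q = 40 + 1.4q → q* = 5.1695, p* = 47.2373.
Marginal revenue: MR = 70.5 − 9q. Set MR = MC: 70.5 − 9q = 40 + 1.4q → q_m = 2.9327.
Price p_m = 70.5 − 4.5·2.9327 = 57.3029; MC(q_m) = 40 + 1.4·2.9327 = 44.1058.
Competitive q* = 5.1695, so Δq = 2.2368; wedge = 57.3029 − 44.1058 = 13.1971.
The triangle = ½ × 2.2368 × 13.1971 = 14.76.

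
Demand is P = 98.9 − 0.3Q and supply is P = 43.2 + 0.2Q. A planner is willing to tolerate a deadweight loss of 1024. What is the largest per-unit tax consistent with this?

32

Competitive equilibrium: 98.9 − 0.3Q = 43.2 + 0.2Q → Q* = 111.4, P* = 65.48.
A tax t gives ΔQ = t/0.5 and wedge t, so DWL = t²/1.
t²/1 = 1024 → t² = 1024 → t = 32.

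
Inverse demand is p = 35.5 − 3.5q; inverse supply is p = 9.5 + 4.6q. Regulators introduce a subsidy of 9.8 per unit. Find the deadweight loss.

Competitive equilibrium: 35.5 − 3.5q = 9.5 + 4.6q → q* = 3.2099, p* = 24.2654.
The subsidy lowers effective supply by 9.8: p = 4.6q − 0.3.
New quantity: 35.5 − 3.5q = 4.6q − 0.3 → q' = 4.4198.
Overproduction Δq = 4.4198 − 3.2099 = 1.2099; wedge = subsidy = 9.8.
The triangle = ½ × 1.2099 × 9.8 = 5.93.

5.93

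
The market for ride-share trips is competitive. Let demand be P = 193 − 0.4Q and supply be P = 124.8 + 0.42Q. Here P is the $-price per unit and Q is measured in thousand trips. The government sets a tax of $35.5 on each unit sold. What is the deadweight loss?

$768.45 thousand

Competitive equilibrium: 193 − 0.4Q = 124.8 + 0.42Q → Q* = 83.1707, P* = 159.7317.
With the tax, the buyer price exceeds the seller price by 35.5: (193 − 0.4Q) − (124.8 + 0.42Q) = 35.5 → Q' = 39.878.
ΔQ = 83.1707 − 39.878 = 43.2927; the wedge equals the tax, 35.5.
Welfare loss = ½ × 43.2927 × 35.5 = $768.45 thousand.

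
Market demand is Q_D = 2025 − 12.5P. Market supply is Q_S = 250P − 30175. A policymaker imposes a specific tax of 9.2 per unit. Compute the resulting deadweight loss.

In inverse form: demand P = 162 − 0.08Q, supply P = 120.7 + 0.004Q.
Competitive equilibrium: 162 − 0.08Q = 120.7 + 0.004Q → Q* = 491.6667, P* = 122.6667.
With the tax, the buyer price exceeds the seller price by 9.2: (162 − 0.08Q) − (120.7 + 0.004Q) = 9.2 → Q' = 382.1429.
ΔQ = 491.6667 − 382.1429 = 109.5238; the wedge equals the tax, 9.2.
The triangle = ½ × 109.5238 × 9.2 = 503.81.

503.81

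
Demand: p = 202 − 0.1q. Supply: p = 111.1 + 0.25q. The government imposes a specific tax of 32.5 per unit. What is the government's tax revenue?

Competitive equilibrium: 202 − 0.1q = 111.1 + 0.25q → q* = 259.7143, p* = 176.0286.
With the tax, the buyer price exceeds the seller price by 32.5: (202 − 0.1q) − (111.1 + 0.25q) = 32.5 → q' = 166.8571.
Tax revenue = 32.5 × 166.8571 = 5422.86.

5422.86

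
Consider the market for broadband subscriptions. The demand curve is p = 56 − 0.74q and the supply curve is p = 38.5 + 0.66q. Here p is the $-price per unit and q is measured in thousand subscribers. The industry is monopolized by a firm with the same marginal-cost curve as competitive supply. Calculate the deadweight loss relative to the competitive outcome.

Competitive equilibrium: 56 − 0.74q = 38.5 + 0.66q → q* = 12.5, p* = 46.75.
Marginal revenue: MR = 56 − 1.48q. Set MR = MC: 56 − 1.48q = 38.5 + 0.66q → q_m = 8.1776.
Price p_m = 56 − 0.74·8.1776 = 49.9486; MC(q_m) = 38.5 + 0.66·8.1776 = 43.8972.
Competitive q* = 12.5, so Δq = 4.3224; wedge = 49.9486 − 43.8972 = 6.0514.
DWL = ½ × 4.3224 × 6.0514 = $13.08 thousand.

$13.08 thousand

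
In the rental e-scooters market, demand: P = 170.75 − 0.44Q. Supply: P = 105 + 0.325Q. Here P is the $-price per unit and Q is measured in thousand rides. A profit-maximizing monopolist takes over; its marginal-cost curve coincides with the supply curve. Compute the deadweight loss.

$376.73 thousand

Competitive equilibrium: 170.75 − 0.44Q = 105 + 0.325Q → Q* = 85.9477, P* = 132.933.
Marginal revenue: MR = 170.75 − 0.88Q. Set MR = MC: 170.75 − 0.88Q = 105 + 0.325Q → Q_m = 54.5643.
Price P_m = 170.75 − 0.44·54.5643 = 146.7417; MC(Q_m) = 105 + 0.325·54.5643 = 122.7334.
Competitive Q* = 85.9477, so ΔQ = 31.3834; wedge = 146.7417 − 122.7334 = 24.0083.
Deadweight loss = ½ × 31.3834 × 24.0083 = $376.73 thousand.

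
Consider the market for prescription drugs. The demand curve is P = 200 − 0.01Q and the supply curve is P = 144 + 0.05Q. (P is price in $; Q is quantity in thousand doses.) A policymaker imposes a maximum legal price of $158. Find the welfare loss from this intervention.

$12805.33 thousand

Competitive equilibrium: 200 − 0.01Q = 144 + 0.05Q → Q* = 933.3333, P* = 190.6667.
At the ceiling P = 158, quantity supplied = (158 − 144)/0.05 = 280.
Willingness to pay at Q' = 280: 200 − 0.01·280 = 197.2.
ΔQ = 933.3333 − 280 = 653.3333; wedge = 197.2 − 158 = 39.2.
DWL = ½ × 653.3333 × 39.2 = $12805.33 thousand.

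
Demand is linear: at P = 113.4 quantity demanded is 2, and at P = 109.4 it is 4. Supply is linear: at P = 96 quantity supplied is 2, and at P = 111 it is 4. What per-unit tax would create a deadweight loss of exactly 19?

19

Demand slope = (109.4 − 113.4)/(4 − 2) = −2, so P = 117.4 − 2Q.
Supply slope = (111 − 96)/(4 − 2) = 7.5, so P = 81 + 7.5Q.
Competitive equilibrium: 117.4 − 2Q = 81 + 7.5Q → Q* = 3.8316, P* = 109.7368.
A tax t gives ΔQ = t/9.5 and wedge t, so DWL = t²/19.
t²/19 = 19 → t² = 361 → t = 19.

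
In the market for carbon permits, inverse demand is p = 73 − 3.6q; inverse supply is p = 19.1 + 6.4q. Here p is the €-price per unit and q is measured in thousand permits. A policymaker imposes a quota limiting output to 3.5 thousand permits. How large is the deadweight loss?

€17.86 thousand

Competitive equilibrium: 73 − 3.6q = 19.1 + 6.4q → q* = 5.39, p* = 53.596.
At q = 3.5: demand price = 73 − 3.6·3.5 = 60.4; supply price = 19.1 + 6.4·3.5 = 41.5.
Δq = 5.39 − 3.5 = 1.89; wedge = 60.4 − 41.5 = 18.9.
The triangle = ½ × 1.89 × 18.9 = €17.86 thousand.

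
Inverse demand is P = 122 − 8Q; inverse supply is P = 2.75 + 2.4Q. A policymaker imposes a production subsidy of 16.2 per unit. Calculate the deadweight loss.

12.62

Competitive equilibrium: 122 − 8Q = 2.75 + 2.4Q → Q* = 11.4663, P* = 30.2692.
The subsidy lowers effective supply by 16.2: P = 2.4Q − 13.45.
New quantity: 122 − 8Q = 2.4Q − 13.45 → Q' = 13.024.
Overproduction ΔQ = 13.024 − 11.4663 = 1.5577; wedge = subsidy = 16.2.
DWL = ½ × 1.5577 × 16.2 = 12.62.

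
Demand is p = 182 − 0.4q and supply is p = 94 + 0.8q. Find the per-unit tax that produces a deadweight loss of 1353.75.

57

Competitive equilibrium: 182 − 0.4q = 94 + 0.8q → q* = 73.3333, p* = 152.6667.
A tax t gives Δq = t/1.2 and wedge t, so DWL = t²/2.4.
t²/2.4 = 1353.75 → t² = 3249 → t = 57.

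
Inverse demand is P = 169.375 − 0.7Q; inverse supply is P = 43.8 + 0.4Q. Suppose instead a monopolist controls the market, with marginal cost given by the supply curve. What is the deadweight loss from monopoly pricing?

Competitive equilibrium: 169.375 − 0.7Q = 43.8 + 0.4Q → Q* = 114.1591, P* = 89.4636.
Marginal revenue: MR = 169.375 − 1.4Q. Set MR = MC: 169.375 − 1.4Q = 43.8 + 0.4Q → Q_m = 69.7639.
Price P_m = 169.375 − 0.7·69.7639 = 120.5403; MC(Q_m) = 43.8 + 0.4·69.7639 = 71.7056.
Competitive Q* = 114.1591, so ΔQ = 44.3952; wedge = 120.5403 − 71.7056 = 48.8347.
Welfare loss = ½ × 44.3952 × 48.8347 = 1084.01.

1084.01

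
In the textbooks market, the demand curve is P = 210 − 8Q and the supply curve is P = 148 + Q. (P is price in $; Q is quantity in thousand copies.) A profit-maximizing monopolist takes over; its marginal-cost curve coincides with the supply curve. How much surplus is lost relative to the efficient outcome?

Competitive equilibrium: 210 − 8Q = 148 + Q → Q* = 6.8889, P* = 154.8889.
Marginal revenue: MR = 210 − 16Q. Set MR = MC: 210 − 16Q = 148 + Q → Q_m = 3.6471.
Price P_m = 210 − 8·3.6471 = 180.8232; MC(Q_m) = 148 + 1·3.6471 = 151.6471.
Competitive Q* = 6.8889, so ΔQ = 3.2418; wedge = 180.8232 − 151.6471 = 29.1761.
Deadweight loss = ½ × 3.2418 × 29.1761 = $47.29 thousand.

$47.29 thousand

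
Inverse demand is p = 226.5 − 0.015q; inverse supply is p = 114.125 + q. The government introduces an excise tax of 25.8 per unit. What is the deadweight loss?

327.90

Competitive equilibrium: 226.5 − 0.015q = 114.125 + q → q* = 110.7143, p* = 224.8393.
With the tax, the buyer price exceeds the seller price by 25.8: (226.5 − 0.015q) − (114.125 + q) = 25.8 → q' = 85.2956.
Δq = 110.7143 − 85.2956 = 25.4187; the wedge equals the tax, 25.8.
The triangle = ½ × 25.4187 × 25.8 = 327.90.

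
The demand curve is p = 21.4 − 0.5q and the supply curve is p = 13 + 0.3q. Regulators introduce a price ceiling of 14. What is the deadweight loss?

Competitive equilibrium: 21.4 − 0.5q = 13 + 0.3q → q* = 10.5, p* = 16.15.
At the ceiling p = 14, quantity supplied = (14 − 13)/0.3 = 3.3333.
Willingness to pay at q' = 3.3333: 21.4 − 0.5·3.3333 = 19.7334.
Δq = 10.5 − 3.3333 = 7.1667; wedge = 19.7334 − 14 = 5.7334.
Welfare loss = ½ × 7.1667 × 5.7334 = 20.54.

20.54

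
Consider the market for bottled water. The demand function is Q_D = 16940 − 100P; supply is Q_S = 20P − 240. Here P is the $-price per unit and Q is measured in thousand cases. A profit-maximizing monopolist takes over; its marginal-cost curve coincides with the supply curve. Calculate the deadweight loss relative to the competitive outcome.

In inverse form: demand P = 169.4 − 0.01Q, supply P = 12 + 0.05Q.
Competitive equilibrium: 169.4 − 0.01Q = 12 + 0.05Q → Q* = 2623.3333, P* = 143.1667.
Marginal revenue: MR = 169.4 − 0.02Q. Set MR = MC: 169.4 − 0.02Q = 12 + 0.05Q → Q_m = 2248.5714.
Price P_m = 169.4 − 0.01·2248.5714 = 146.9143; MC(Q_m) = 12 + 0.05·2248.5714 = 124.4286.
Competitive Q* = 2623.3333, so ΔQ = 374.7619; wedge = 146.9143 − 124.4286 = 22.4857.
Welfare loss = ½ × 374.7619 × 22.4857 = $4213.39 thousand.

$4213.39 thousand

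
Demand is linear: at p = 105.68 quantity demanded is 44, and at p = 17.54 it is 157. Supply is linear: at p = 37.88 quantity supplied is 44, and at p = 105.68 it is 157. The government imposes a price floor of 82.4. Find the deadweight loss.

256.60

Demand slope = (17.54 − 105.68)/(157 − 44) = −0.78, so p = 140 − 0.78q.
Supply slope = (105.68 − 37.88)/(157 − 44) = 0.6, so p = 11.48 + 0.6q.
Competitive equilibrium: 140 − 0.78q = 11.48 + 0.6q → q* = 93.1304, p* = 67.3583.
At the floor p = 82.4, quantity demanded = (140 − 82.4)/0.78 = 73.8462.
Sellers' marginal cost at q' = 73.8462: 11.48 + 0.6·73.8462 = 55.7877.
Δq = 93.1304 − 73.8462 = 19.2842; wedge = 82.4 − 55.7877 = 26.6123.
DWL = ½ × 19.2842 × 26.6123 = 256.60.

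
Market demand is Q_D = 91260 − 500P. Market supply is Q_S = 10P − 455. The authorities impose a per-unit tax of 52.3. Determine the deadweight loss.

In inverse form: demand P = 182.52 − 0.002Q, supply P = 45.5 + 0.1Q.
Competitive equilibrium: 182.52 − 0.002Q = 45.5 + 0.1Q → Q* = 1343.3333, P* = 179.8333.
With the tax, the buyer price exceeds the seller price by 52.3: (182.52 − 0.002Q) − (45.5 + 0.1Q) = 52.3 → Q' = 830.5882.
ΔQ = 1343.3333 − 830.5882 = 512.7451; the wedge equals the tax, 52.3.
The triangle = ½ × 512.7451 × 52.3 = 13408.28.

13408.28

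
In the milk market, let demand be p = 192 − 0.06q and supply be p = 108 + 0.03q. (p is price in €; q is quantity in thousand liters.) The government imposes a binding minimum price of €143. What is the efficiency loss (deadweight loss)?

€612.50 thousand

Competitive equilibrium: 192 − 0.06q = 108 + 0.03q → q* = 933.3333, p* = 136.
At the floor p = 143, quantity demanded = (192 − 143)/0.06 = 816.6667.
Sellers' marginal cost at q' = 816.6667: 108 + 0.03·816.6667 = 132.5.
Δq = 933.3333 − 816.6667 = 116.6666; wedge = 143 − 132.5 = 10.5.
DWL = ½ × 116.6666 × 10.5 = €612.50 thousand.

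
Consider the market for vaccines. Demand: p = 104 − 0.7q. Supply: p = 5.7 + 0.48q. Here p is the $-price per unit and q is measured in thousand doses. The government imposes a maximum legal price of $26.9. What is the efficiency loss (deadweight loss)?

Competitive equilibrium: 104 − 0.7q = 5.7 + 0.48q → q* = 83.3051, p* = 45.6864.
At the ceiling p = 26.9, quantity supplied = (26.9 − 5.7)/0.48 = 44.1667.
Willingness to pay at q' = 44.1667: 104 − 0.7·44.1667 = 73.0833.
Δq = 83.3051 − 44.1667 = 39.1384; wedge = 73.0833 − 26.9 = 46.1833.
Welfare loss = ½ × 39.1384 × 46.1833 = $903.77 thousand.

$903.77 thousand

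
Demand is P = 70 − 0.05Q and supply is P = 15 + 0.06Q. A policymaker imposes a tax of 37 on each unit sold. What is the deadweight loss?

Competitive equilibrium: 70 − 0.05Q = 15 + 0.06Q → Q* = 500, P* = 45.
With the tax, the buyer price exceeds the seller price by 37: (70 − 0.05Q) − (15 + 0.06Q) = 37 → Q' = 163.6364.
ΔQ = 500 − 163.6364 = 336.3636; the wedge equals the tax, 37.
The triangle = ½ × 336.3636 × 37 = 6222.73.

6222.73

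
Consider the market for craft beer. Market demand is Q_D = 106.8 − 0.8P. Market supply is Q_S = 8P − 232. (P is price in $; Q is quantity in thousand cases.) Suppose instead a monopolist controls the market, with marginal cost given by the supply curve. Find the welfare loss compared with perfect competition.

$900.45 thousand

In inverse form: demand P = 133.5 − 1.25Q, supply P = 29 + 0.125Q.
Competitive equilibrium: 133.5 − 1.25Q = 29 + 0.125Q → Q* = 76, P* = 38.5.
Marginal revenue: MR = 133.5 − 2.5Q. Set MR = MC: 133.5 − 2.5Q = 29 + 0.125Q → Q_m = 39.8095.
Price P_m = 133.5 − 1.25·39.8095 = 83.7381; MC(Q_m) = 29 + 0.125·39.8095 = 33.9762.
Competitive Q* = 76, so ΔQ = 36.1905; wedge = 83.7381 − 33.9762 = 49.7619.
DWL = ½ × 36.1905 × 49.7619 = $900.45 thousand.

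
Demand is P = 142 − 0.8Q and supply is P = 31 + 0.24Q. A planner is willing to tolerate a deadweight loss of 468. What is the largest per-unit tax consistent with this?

Competitive equilibrium: 142 − 0.8Q = 31 + 0.24Q → Q* = 106.7308, P* = 56.6154.
A tax t gives ΔQ = t/1.04 and wedge t, so DWL = t²/2.08.
t²/2.08 = 468 → t² = 973.44 → t = 31.2.

31.2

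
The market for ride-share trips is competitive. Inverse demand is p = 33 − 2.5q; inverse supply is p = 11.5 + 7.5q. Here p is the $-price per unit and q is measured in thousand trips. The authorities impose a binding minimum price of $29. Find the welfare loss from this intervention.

Competitive equilibrium: 33 − 2.5q = 11.5 + 7.5q → q* = 2.15, p* = 27.625.
At the floor p = 29, quantity demanded = (33 − 29)/2.5 = 1.6.
Sellers' marginal cost at q' = 1.6: 11.5 + 7.5·1.6 = 23.5.
Δq = 2.15 − 1.6 = 0.55; wedge = 29 − 23.5 = 5.5.
Deadweight loss = ½ × 0.55 × 5.5 = $1.51 thousand.

$1.51 thousand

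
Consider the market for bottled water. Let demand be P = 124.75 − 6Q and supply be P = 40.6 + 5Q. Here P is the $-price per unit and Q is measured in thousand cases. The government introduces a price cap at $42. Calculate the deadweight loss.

$298.74 thousand

Competitive equilibrium: 124.75 − 6Q = 40.6 + 5Q → Q* = 7.65, P* = 78.85.
At the ceiling P = 42, quantity supplied = (42 − 40.6)/5 = 0.28.
Willingness to pay at Q' = 0.28: 124.75 − 6·0.28 = 123.07.
ΔQ = 7.65 − 0.28 = 7.37; wedge = 123.07 − 42 = 81.07.
DWL = ½ × 7.37 × 81.07 = $298.74 thousand.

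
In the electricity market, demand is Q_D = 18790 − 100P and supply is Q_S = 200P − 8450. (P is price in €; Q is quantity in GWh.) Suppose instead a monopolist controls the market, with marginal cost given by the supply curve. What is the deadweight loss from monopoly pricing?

In inverse form: demand P = 187.9 − 0.01Q, supply P = 42.25 + 0.005Q.
Competitive equilibrium: 187.9 − 0.01Q = 42.25 + 0.005Q → Q* = 9710, P* = 90.8.
Marginal revenue: MR = 187.9 − 0.02Q. Set MR = MC: 187.9 − 0.02Q = 42.25 + 0.005Q → Q_m = 5826.
Price P_m = 187.9 − 0.01·5826 = 129.64; MC(Q_m) = 42.25 + 0.005·5826 = 71.38.
Competitive Q* = 9710, so ΔQ = 3884; wedge = 129.64 − 71.38 = 58.26.
The triangle = ½ × 3884 × 58.26 = €113140.92.

€113140.92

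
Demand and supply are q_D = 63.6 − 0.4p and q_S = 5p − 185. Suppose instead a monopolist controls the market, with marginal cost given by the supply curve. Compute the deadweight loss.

In inverse form: demand p = 159 − 2.5q, supply p = 37 + 0.2q.
Competitive equilibrium: 159 − 2.5q = 37 + 0.2q → q* = 45.1852, p* = 46.037.
Marginal revenue: MR = 159 − 5q. Set MR = MC: 159 − 5q = 37 + 0.2q → q_m = 23.4615.
Price p_m = 159 − 2.5·23.4615 = 100.3463; MC(q_m) = 37 + 0.2·23.4615 = 41.6923.
Competitive q* = 45.1852, so Δq = 21.7237; wedge = 100.3463 − 41.6923 = 58.654.
Welfare loss = ½ × 21.7237 × 58.654 = 637.09.

637.09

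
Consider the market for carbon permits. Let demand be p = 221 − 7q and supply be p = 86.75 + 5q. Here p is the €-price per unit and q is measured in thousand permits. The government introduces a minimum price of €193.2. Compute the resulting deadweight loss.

€312.43 thousand

Competitive equilibrium: 221 − 7q = 86.75 + 5q → q* = 11.1875, p* = 142.6875.
At the floor p = 193.2, quantity demanded = (221 − 193.2)/7 = 3.9714.
Sellers' marginal cost at q' = 3.9714: 86.75 + 5·3.9714 = 106.607.
Δq = 11.1875 − 3.9714 = 7.2161; wedge = 193.2 − 106.607 = 86.593.
Deadweight loss = ½ × 7.2161 × 86.593 = €312.43 thousand.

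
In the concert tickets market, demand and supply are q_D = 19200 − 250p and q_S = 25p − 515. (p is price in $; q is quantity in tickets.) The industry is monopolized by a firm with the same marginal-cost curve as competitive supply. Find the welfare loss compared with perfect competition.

$249.25

In inverse form: demand p = 76.8 − 0.004q, supply p = 20.6 + 0.04q.
Competitive equilibrium: 76.8 − 0.004q = 20.6 + 0.04q → q* = 1277.2727, p* = 71.6909.
Marginal revenue: MR = 76.8 − 0.008q. Set MR = MC: 76.8 − 0.008q = 20.6 + 0.04q → q_m = 1170.8333.
Price p_m = 76.8 − 0.004·1170.8333 = 72.1167; MC(q_m) = 20.6 + 0.04·1170.8333 = 67.4333.
Competitive q* = 1277.2727, so Δq = 106.4394; wedge = 72.1167 − 67.4333 = 4.6834.
DWL = ½ × 106.4394 × 4.6834 = $249.25.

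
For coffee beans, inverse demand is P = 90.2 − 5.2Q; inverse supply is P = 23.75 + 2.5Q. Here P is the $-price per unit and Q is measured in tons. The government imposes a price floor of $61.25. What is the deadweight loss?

$36.11

Competitive equilibrium: 90.2 − 5.2Q = 23.75 + 2.5Q → Q* = 8.6299, P* = 45.3247.
At the floor P = 61.25, quantity demanded = (90.2 − 61.25)/5.2 = 5.5673.
Sellers' marginal cost at Q' = 5.5673: 23.75 + 2.5·5.5673 = 37.6683.
ΔQ = 8.6299 − 5.5673 = 3.0626; wedge = 61.25 − 37.6683 = 23.5817.
Deadweight loss = ½ × 3.0626 × 23.5817 = $36.11.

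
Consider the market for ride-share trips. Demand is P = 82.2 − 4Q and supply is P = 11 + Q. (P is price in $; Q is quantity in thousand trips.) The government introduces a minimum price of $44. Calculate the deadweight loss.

Competitive equilibrium: 82.2 − 4Q = 11 + Q → Q* = 14.24, P* = 25.24.
At the floor P = 44, quantity demanded = (82.2 − 44)/4 = 9.55.
Sellers' marginal cost at Q' = 9.55: 11 + 1·9.55 = 20.55.
ΔQ = 14.24 − 9.55 = 4.69; wedge = 44 − 20.55 = 23.45.
The triangle = ½ × 4.69 × 23.45 = $54.99 thousand.

$54.99 thousand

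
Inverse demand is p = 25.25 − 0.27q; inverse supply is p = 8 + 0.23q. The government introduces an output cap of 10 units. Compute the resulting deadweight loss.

150.06

Competitive equilibrium: 25.25 − 0.27q = 8 + 0.23q → q* = 34.5, p* = 15.935.
At q = 10: demand price = 25.25 − 0.27·10 = 22.55; supply price = 8 + 0.23·10 = 10.3.
Δq = 34.5 − 10 = 24.5; wedge = 22.55 − 10.3 = 12.25.
Welfare loss = ½ × 24.5 × 12.25 = 150.06.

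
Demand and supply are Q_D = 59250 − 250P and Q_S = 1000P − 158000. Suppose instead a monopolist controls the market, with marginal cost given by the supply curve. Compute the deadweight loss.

123279.01

In inverse form: demand P = 237 − 0.004Q, supply P = 158 + 0.001Q.
Competitive equilibrium: 237 − 0.004Q = 158 + 0.001Q → Q* = 15800, P* = 173.8.
Marginal revenue: MR = 237 − 0.008Q. Set MR = MC: 237 − 0.008Q = 158 + 0.001Q → Q_m = 8777.77778.
Price P_m = 237 − 0.004·8777.77778 = 201.88889; MC(Q_m) = 158 + 0.001·8777.77778 = 166.77778.
Competitive Q* = 15800, so ΔQ = 7022.22222; wedge = 201.88889 − 166.77778 = 35.11111.
The triangle = ½ × 7022.22222 × 35.11111 = 123279.01.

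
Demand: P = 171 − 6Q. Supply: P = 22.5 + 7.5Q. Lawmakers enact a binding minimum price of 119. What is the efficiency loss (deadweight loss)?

Competitive equilibrium: 171 − 6Q = 22.5 + 7.5Q → Q* = 11, P* = 105.
At the floor P = 119, quantity demanded = (171 − 119)/6 = 8.6667.
Sellers' marginal cost at Q' = 8.6667: 22.5 + 7.5·8.6667 = 87.5003.
ΔQ = 11 − 8.6667 = 2.3333; wedge = 119 − 87.5003 = 31.4997.
Deadweight loss = ½ × 2.3333 × 31.4997 = 36.75.

36.75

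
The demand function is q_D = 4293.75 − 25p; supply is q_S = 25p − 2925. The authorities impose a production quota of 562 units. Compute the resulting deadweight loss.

599.03

In inverse form: demand p = 171.75 − 0.04q, supply p = 117 + 0.04q.
Competitive equilibrium: 171.75 − 0.04q = 117 + 0.04q → q* = 684.375, p* = 144.375.
At q = 562: demand price = 171.75 − 0.04·562 = 149.27; supply price = 117 + 0.04·562 = 139.48.
Δq = 684.375 − 562 = 122.375; wedge = 149.27 − 139.48 = 9.79.
Welfare loss = ½ × 122.375 × 9.79 = 599.03.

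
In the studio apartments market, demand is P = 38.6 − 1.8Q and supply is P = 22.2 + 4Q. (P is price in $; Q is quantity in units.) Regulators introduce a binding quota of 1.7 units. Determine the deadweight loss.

$3.69

Competitive equilibrium: 38.6 − 1.8Q = 22.2 + 4Q → Q* = 2.8276, P* = 33.5103.
At Q = 1.7: demand price = 38.6 − 1.8·1.7 = 35.54; supply price = 22.2 + 4·1.7 = 29.
ΔQ = 2.8276 − 1.7 = 1.1276; wedge = 35.54 − 29 = 6.54.
DWL = ½ × 1.1276 × 6.54 = $3.69.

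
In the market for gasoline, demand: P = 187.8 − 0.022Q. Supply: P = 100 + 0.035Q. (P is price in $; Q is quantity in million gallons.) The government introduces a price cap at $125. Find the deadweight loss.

Competitive equilibrium: 187.8 − 0.022Q = 100 + 0.035Q → Q* = 1540.3509, P* = 153.9123.
At the ceiling P = 125, quantity supplied = (125 − 100)/0.035 = 714.2857.
Willingness to pay at Q' = 714.2857: 187.8 − 0.022·714.2857 = 172.0857.
ΔQ = 1540.3509 − 714.2857 = 826.0652; wedge = 172.0857 − 125 = 47.0857.
Welfare loss = ½ × 826.0652 × 47.0857 = $19447.93 million.

$19447.93 million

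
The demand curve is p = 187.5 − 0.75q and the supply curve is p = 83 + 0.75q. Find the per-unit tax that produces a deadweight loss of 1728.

Competitive equilibrium: 187.5 − 0.75q = 83 + 0.75q → q* = 69.6667, p* = 135.25.
A tax t gives Δq = t/1.5 and wedge t, so DWL = t²/3.
t²/3 = 1728 → t² = 5184 → t = 72.

72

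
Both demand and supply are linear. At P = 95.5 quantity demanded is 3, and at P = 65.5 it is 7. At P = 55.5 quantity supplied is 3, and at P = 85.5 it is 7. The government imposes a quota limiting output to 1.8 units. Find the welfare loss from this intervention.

112.13

Demand slope = (65.5 − 95.5)/(7 − 3) = −7.5, so P = 118 − 7.5Q.
Supply slope = (85.5 − 55.5)/(7 − 3) = 7.5, so P = 33 + 7.5Q.
Competitive equilibrium: 118 − 7.5Q = 33 + 7.5Q → Q* = 5.6667, P* = 75.5.
At Q = 1.8: demand price = 118 − 7.5·1.8 = 104.5; supply price = 33 + 7.5·1.8 = 46.5.
ΔQ = 5.6667 − 1.8 = 3.8667; wedge = 104.5 − 46.5 = 58.
Welfare loss = ½ × 3.8667 × 58 = 112.13.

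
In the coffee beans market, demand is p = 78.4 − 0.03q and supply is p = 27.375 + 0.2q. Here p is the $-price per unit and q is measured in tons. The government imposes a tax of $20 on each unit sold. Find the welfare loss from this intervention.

Competitive equilibrium: 78.4 − 0.03q = 27.375 + 0.2q → q* = 221.8478, p* = 71.7446.
With the tax, the buyer price exceeds the seller price by 20: (78.4 − 0.03q) − (27.375 + 0.2q) = 20 → q' = 134.8913.
Δq = 221.8478 − 134.8913 = 86.9565; the wedge equals the tax, 20.
The triangle = ½ × 86.9565 × 20 = $869.57.

$869.57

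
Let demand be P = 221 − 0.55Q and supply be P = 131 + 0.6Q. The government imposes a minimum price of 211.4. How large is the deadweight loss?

2126.01

Competitive equilibrium: 221 − 0.55Q = 131 + 0.6Q → Q* = 78.2609, P* = 177.9565.
At the floor P = 211.4, quantity demanded = (221 − 211.4)/0.55 = 17.4545.
Sellers' marginal cost at Q' = 17.4545: 131 + 0.6·17.4545 = 141.4727.
ΔQ = 78.2609 − 17.4545 = 60.8064; wedge = 211.4 − 141.4727 = 69.9273.
The triangle = ½ × 60.8064 × 69.9273 = 2126.01.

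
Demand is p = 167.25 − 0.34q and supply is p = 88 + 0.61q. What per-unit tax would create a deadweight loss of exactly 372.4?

26.6

Competitive equilibrium: 167.25 − 0.34q = 88 + 0.61q → q* = 83.4211, p* = 138.8868.
A tax t gives Δq = t/0.95 and wedge t, so DWL = t²/1.9.
t²/1.9 = 372.4 → t² = 707.56 → t = 26.6.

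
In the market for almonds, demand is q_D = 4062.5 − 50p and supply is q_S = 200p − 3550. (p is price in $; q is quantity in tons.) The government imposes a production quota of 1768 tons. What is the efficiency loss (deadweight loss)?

$7449.80

In inverse form: demand p = 81.25 − 0.02q, supply p = 17.75 + 0.005q.
Competitive equilibrium: 81.25 − 0.02q = 17.75 + 0.005q → q* = 2540, p* = 30.45.
At q = 1768: demand price = 81.25 − 0.02·1768 = 45.89; supply price = 17.75 + 0.005·1768 = 26.59.
Δq = 2540 − 1768 = 772; wedge = 45.89 − 26.59 = 19.3.
Deadweight loss = ½ × 772 × 19.3 = $7449.80.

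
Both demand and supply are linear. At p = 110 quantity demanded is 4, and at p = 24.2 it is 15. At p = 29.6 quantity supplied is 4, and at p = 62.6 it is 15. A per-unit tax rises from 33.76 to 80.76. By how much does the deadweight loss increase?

Demand slope = (24.2 − 110)/(15 − 4) = −7.8, so p = 141.2 − 7.8q.
Supply slope = (62.6 − 29.6)/(15 − 4) = 3, so p = 17.6 + 3q.
Competitive equilibrium: 141.2 − 7.8q = 17.6 + 3q → q* = 11.4444, p* = 51.9333.
For a per-unit tax t: Δq = t/10.8, so DWL = ½·t·(t/10.8) = t²/21.6.
At t = 33.76: DWL = 52.766. At t = 80.76: DWL = 301.953.
Increase = 301.953 − 52.766 = 249.19.

249.19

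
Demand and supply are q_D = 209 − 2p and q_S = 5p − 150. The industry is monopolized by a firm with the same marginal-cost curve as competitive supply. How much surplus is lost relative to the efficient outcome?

In inverse form: demand p = 104.5 − 0.5q, supply p = 30 + 0.2q.
Competitive equilibrium: 104.5 − 0.5q = 30 + 0.2q → q* = 106.4286, p* = 51.2857.
Marginal revenue: MR = 104.5 − q. Set MR = MC: 104.5 − q = 30 + 0.2q → q_m = 62.0833.
Price p_m = 104.5 − 0.5·62.0833 = 73.4584; MC(q_m) = 30 + 0.2·62.0833 = 42.4167.
Competitive q* = 106.4286, so Δq = 44.3453; wedge = 73.4584 − 42.4167 = 31.0417.
DWL = ½ × 44.3453 × 31.0417 = 688.28.

688.28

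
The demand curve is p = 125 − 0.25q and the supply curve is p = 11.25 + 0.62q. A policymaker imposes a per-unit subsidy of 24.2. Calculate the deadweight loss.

336.57

Competitive equilibrium: 125 − 0.25q = 11.25 + 0.62q → q* = 130.7471, p* = 92.3132.
The subsidy lowers effective supply by 24.2: p = 0.62q − 12.95.
New quantity: 125 − 0.25q = 0.62q − 12.95 → q' = 158.5632.
Overproduction Δq = 158.5632 − 130.7471 = 27.8161; wedge = subsidy = 24.2.
Deadweight loss = ½ × 27.8161 × 24.2 = 336.57.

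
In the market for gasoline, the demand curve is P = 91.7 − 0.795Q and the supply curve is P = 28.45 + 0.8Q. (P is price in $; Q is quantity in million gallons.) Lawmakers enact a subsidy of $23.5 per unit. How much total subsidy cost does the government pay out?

Competitive equilibrium: 91.7 − 0.795Q = 28.45 + 0.8Q → Q* = 39.6552, P* = 60.1741.
The subsidy lowers effective supply by 23.5: P = 4.95 + 0.8Q.
New quantity: 91.7 − 0.795Q = 4.95 + 0.8Q → Q' = 54.3887.
Total subsidy cost = 23.5 × 54.3887 = $1278.13 million.

$1278.13 million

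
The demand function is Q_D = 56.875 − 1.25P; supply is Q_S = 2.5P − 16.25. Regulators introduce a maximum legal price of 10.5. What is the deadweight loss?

In inverse form: demand P = 45.5 − 0.8Q, supply P = 6.5 + 0.4Q.
Competitive equilibrium: 45.5 − 0.8Q = 6.5 + 0.4Q → Q* = 32.5, P* = 19.5.
At the ceiling P = 10.5, quantity supplied = (10.5 − 6.5)/0.4 = 10.
Willingness to pay at Q' = 10: 45.5 − 0.8·10 = 37.5.
ΔQ = 32.5 − 10 = 22.5; wedge = 37.5 − 10.5 = 27.
The triangle = ½ × 22.5 × 27 = 303.75.

303.75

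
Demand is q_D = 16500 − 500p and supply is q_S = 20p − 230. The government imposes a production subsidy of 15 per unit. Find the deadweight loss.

2163.46

In inverse form: demand p = 33 − 0.002q, supply p = 11.5 + 0.05q.
Competitive equilibrium: 33 − 0.002q = 11.5 + 0.05q → q* = 413.4615, p* = 32.1731.
The subsidy lowers effective supply by 15: p = 0.05q − 3.5.
New quantity: 33 − 0.002q = 0.05q − 3.5 → q' = 701.9231.
Overproduction Δq = 701.9231 − 413.4615 = 288.4616; wedge = subsidy = 15.
DWL = ½ × 288.4616 × 15 = 2163.46.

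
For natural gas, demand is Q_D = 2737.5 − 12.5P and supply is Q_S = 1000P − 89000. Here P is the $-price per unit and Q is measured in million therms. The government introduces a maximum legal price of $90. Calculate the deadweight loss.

In inverse form: demand P = 219 − 0.08Q, supply P = 89 + 0.001Q.
Competitive equilibrium: 219 − 0.08Q = 89 + 0.001Q → Q* = 1604.9383, P* = 90.6049.
At the ceiling P = 90, quantity supplied = (90 − 89)/0.001 = 1000.
Willingness to pay at Q' = 1000: 219 − 0.08·1000 = 139.
ΔQ = 1604.9383 − 1000 = 604.9383; wedge = 139 − 90 = 49.
The triangle = ½ × 604.9383 × 49 = $14820.99 million.

$14820.99 million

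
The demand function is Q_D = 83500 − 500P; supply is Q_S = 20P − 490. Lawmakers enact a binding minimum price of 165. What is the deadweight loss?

In inverse form: demand P = 167 − 0.002Q, supply P = 24.5 + 0.05Q.
Competitive equilibrium: 167 − 0.002Q = 24.5 + 0.05Q → Q* = 2740.3846, P* = 161.5192.
At the floor P = 165, quantity demanded = (167 − 165)/0.002 = 1000.
Sellers' marginal cost at Q' = 1000: 24.5 + 0.05·1000 = 74.5.
ΔQ = 2740.3846 − 1000 = 1740.3846; wedge = 165 − 74.5 = 90.5.
DWL = ½ × 1740.3846 × 90.5 = 78752.40.

78752.40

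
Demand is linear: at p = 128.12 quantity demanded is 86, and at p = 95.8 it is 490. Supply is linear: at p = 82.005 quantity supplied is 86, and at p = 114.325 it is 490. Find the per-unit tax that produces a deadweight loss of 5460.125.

Demand slope = (95.8 − 128.12)/(490 − 86) = −0.08, so p = 135 − 0.08q.
Supply slope = (114.325 − 82.005)/(490 − 86) = 0.08, so p = 75.125 + 0.08q.
Competitive equilibrium: 135 − 0.08q = 75.125 + 0.08q → q* = 374.2188, p* = 105.0625.
A tax t gives Δq = t/0.16 and wedge t, so DWL = t²/0.32.
t²/0.32 = 5460.125 → t² = 1747.24 → t = 41.8.

41.8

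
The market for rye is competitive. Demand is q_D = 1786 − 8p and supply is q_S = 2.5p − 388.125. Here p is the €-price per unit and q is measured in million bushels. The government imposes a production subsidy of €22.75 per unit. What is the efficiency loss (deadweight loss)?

In inverse form: demand p = 223.25 − 0.125q, supply p = 155.25 + 0.4q.
Competitive equilibrium: 223.25 − 0.125q = 155.25 + 0.4q → q* = 129.5238, p* = 207.0595.
The subsidy lowers effective supply by 22.75: p = 132.5 + 0.4q.
New quantity: 223.25 − 0.125q = 132.5 + 0.4q → q' = 172.8571.
Overproduction Δq = 172.8571 − 129.5238 = 43.3333; wedge = subsidy = 22.75.
Welfare loss = ½ × 43.3333 × 22.75 = €492.92 million.

€492.92 million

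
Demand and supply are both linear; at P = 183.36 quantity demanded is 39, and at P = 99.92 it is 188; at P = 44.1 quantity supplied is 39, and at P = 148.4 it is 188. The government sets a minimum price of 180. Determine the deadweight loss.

Demand slope = (99.92 − 183.36)/(188 − 39) = −0.56, so P = 205.2 − 0.56Q.
Supply slope = (148.4 − 44.1)/(188 − 39) = 0.7, so P = 16.8 + 0.7Q.
Competitive equilibrium: 205.2 − 0.56Q = 16.8 + 0.7Q → Q* = 149.5238, P* = 121.4667.
At the floor P = 180, quantity demanded = (205.2 − 180)/0.56 = 45.
Sellers' marginal cost at Q' = 45: 16.8 + 0.7·45 = 48.3.
ΔQ = 149.5238 − 45 = 104.5238; wedge = 180 − 48.3 = 131.7.
The triangle = ½ × 104.5238 × 131.7 = 6882.89.

6882.89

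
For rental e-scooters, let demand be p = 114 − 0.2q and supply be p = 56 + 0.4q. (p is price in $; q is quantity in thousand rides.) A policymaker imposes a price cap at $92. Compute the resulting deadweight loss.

$13.33 thousand

Competitive equilibrium: 114 − 0.2q = 56 + 0.4q → q* = 96.6667, p* = 94.6667.
At the ceiling p = 92, quantity supplied = (92 − 56)/0.4 = 90.
Willingness to pay at q' = 90: 114 − 0.2·90 = 96.
Δq = 96.6667 − 90 = 6.6667; wedge = 96 − 92 = 4.
Welfare loss = ½ × 6.6667 × 4 = $13.33 thousand.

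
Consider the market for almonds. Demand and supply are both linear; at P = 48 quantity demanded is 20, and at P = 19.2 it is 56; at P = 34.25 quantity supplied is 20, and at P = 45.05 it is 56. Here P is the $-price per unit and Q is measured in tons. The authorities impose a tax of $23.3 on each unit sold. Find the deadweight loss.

$246.77

Demand slope = (19.2 − 48)/(56 − 20) = −0.8, so P = 64 − 0.8Q.
Supply slope = (45.05 − 34.25)/(56 − 20) = 0.3, so P = 28.25 + 0.3Q.
Competitive equilibrium: 64 − 0.8Q = 28.25 + 0.3Q → Q* = 32.5, P* = 38.
With the tax, the buyer price exceeds the seller price by 23.3: (64 − 0.8Q) − (28.25 + 0.3Q) = 23.3 → Q' = 11.3182.
ΔQ = 32.5 − 11.3182 = 21.1818; the wedge equals the tax, 23.3.
The triangle = ½ × 21.1818 × 23.3 = $246.77.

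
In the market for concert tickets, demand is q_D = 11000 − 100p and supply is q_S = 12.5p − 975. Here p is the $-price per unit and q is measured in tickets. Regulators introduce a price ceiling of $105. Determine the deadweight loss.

$14.67

In inverse form: demand p = 110 − 0.01q, supply p = 78 + 0.08q.
Competitive equilibrium: 110 − 0.01q = 78 + 0.08q → q* = 355.5556, p* = 106.4444.
At the ceiling p = 105, quantity supplied = (105 − 78)/0.08 = 337.5.
Willingness to pay at q' = 337.5: 110 − 0.01·337.5 = 106.625.
Δq = 355.5556 − 337.5 = 18.0556; wedge = 106.625 − 105 = 1.625.
Welfare loss = ½ × 18.0556 × 1.625 = $14.67.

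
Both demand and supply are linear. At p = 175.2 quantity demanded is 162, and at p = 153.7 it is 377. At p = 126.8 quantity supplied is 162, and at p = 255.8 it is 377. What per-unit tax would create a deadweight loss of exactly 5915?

91

Demand slope = (153.7 − 175.2)/(377 − 162) = −0.1, so p = 191.4 − 0.1q.
Supply slope = (255.8 − 126.8)/(377 − 162) = 0.6, so p = 29.6 + 0.6q.
Competitive equilibrium: 191.4 − 0.1q = 29.6 + 0.6q → q* = 231.1429, p* = 168.2857.
A tax t gives Δq = t/0.7 and wedge t, so DWL = t²/1.4.
t²/1.4 = 5915 → t² = 8281 → t = 91.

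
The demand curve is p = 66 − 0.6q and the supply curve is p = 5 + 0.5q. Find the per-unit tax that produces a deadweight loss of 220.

Competitive equilibrium: 66 − 0.6q = 5 + 0.5q → q* = 55.4545, p* = 32.7273.
A tax t gives Δq = t/1.1 and wedge t, so DWL = t²/2.2.
t²/2.2 = 220 → t² = 484 → t = 22.

22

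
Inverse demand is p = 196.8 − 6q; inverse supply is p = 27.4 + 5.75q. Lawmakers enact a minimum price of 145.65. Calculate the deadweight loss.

203.96

Competitive equilibrium: 196.8 − 6q = 27.4 + 5.75q → q* = 14.417, p* = 110.2979.
At the floor p = 145.65, quantity demanded = (196.8 − 145.65)/6 = 8.525.
Sellers' marginal cost at q' = 8.525: 27.4 + 5.75·8.525 = 76.4188.
Δq = 14.417 − 8.525 = 5.892; wedge = 145.65 − 76.4188 = 69.2312.
The triangle = ½ × 5.892 × 69.2312 = 203.96.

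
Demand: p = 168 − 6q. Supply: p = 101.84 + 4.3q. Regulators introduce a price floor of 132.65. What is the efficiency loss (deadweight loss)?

1.46

Competitive equilibrium: 168 − 6q = 101.84 + 4.3q → q* = 6.4233, p* = 129.4602.
At the floor p = 132.65, quantity demanded = (168 − 132.65)/6 = 5.8917.
Sellers' marginal cost at q' = 5.8917: 101.84 + 4.3·5.8917 = 127.1743.
Δq = 6.4233 − 5.8917 = 0.5316; wedge = 132.65 − 127.1743 = 5.4757.
Welfare loss = ½ × 0.5316 × 5.4757 = 1.46.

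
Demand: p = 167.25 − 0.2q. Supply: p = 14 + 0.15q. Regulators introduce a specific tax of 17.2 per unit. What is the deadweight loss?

422.63

Competitive equilibrium: 167.25 − 0.2q = 14 + 0.15q → q* = 437.8571, p* = 79.6786.
With the tax, the buyer price exceeds the seller price by 17.2: (167.25 − 0.2q) − (14 + 0.15q) = 17.2 → q' = 388.7143.
Δq = 437.8571 − 388.7143 = 49.1428; the wedge equals the tax, 17.2.
The triangle = ½ × 49.1428 × 17.2 = 422.63.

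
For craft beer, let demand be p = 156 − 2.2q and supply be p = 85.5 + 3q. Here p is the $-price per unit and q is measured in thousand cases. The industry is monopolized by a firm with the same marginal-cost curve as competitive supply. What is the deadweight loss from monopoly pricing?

Competitive equilibrium: 156 − 2.2q = 85.5 + 3q → q* = 13.5577, p* = 126.1731.
Marginal revenue: MR = 156 − 4.4q. Set MR = MC: 156 − 4.4q = 85.5 + 3q → q_m = 9.527.
Price p_m = 156 − 2.2·9.527 = 135.0406; MC(q_m) = 85.5 + 3·9.527 = 114.081.
Competitive q* = 13.5577, so Δq = 4.0307; wedge = 135.0406 − 114.081 = 20.9596.
Welfare loss = ½ × 4.0307 × 20.9596 = $42.24 thousand.

$42.24 thousand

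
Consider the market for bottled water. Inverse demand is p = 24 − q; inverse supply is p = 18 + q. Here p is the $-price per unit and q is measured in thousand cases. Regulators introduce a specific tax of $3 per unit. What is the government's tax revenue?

$4.50 thousand

Competitive equilibrium: 24 − q = 18 + q → q* = 3, p* = 21.
With the tax, the buyer price exceeds the seller price by 3: (24 − q) − (18 + q) = 3 → q' = 1.5.
Tax revenue = 3 × 1.5 = $4.50 thousand.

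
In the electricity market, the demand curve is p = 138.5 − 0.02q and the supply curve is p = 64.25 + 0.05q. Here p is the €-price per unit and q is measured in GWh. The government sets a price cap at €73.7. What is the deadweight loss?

Competitive equilibrium: 138.5 − 0.02q = 64.25 + 0.05q → q* = 1060.7143, p* = 117.2857.
At the ceiling p = 73.7, quantity supplied = (73.7 − 64.25)/0.05 = 189.
Willingness to pay at q' = 189: 138.5 − 0.02·189 = 134.72.
Δq = 1060.7143 − 189 = 871.7143; wedge = 134.72 − 73.7 = 61.02.
The triangle = ½ × 871.7143 × 61.02 = €26596.

€26596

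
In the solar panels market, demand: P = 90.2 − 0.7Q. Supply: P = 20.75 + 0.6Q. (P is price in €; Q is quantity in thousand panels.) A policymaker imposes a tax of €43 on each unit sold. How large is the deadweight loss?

€711.15 thousand

Competitive equilibrium: 90.2 − 0.7Q = 20.75 + 0.6Q → Q* = 53.4231, P* = 52.8038.
With the tax, the buyer price exceeds the seller price by 43: (90.2 − 0.7Q) − (20.75 + 0.6Q) = 43 → Q' = 20.3462.
ΔQ = 53.4231 − 20.3462 = 33.0769; the wedge equals the tax, 43.
Welfare loss = ½ × 33.0769 × 43 = €711.15 thousand.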